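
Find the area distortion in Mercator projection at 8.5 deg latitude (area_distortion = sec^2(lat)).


area_distortion = 1/cos^2(8.5) = 1.022

1.022


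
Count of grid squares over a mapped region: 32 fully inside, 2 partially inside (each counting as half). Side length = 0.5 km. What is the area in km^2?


effective squares = 32 + 2 * 0.5 = 33.0
area = 33.0 * 0.25 = 8.25 km^2

8.25 km^2


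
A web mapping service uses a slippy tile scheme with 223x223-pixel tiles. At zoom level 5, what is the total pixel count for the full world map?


tiles per axis = 2^5 = 32
total tiles = 32^2 = 1024
pixels per axis = 32 * 223 = 7136
total pixels = 7136^2 = 50922496

50922496 pixels


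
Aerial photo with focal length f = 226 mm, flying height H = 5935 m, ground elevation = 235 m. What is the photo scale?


scale = f / (H - h) = 226 mm / 5700 m = 226 / 5700000 = 1:25221

1:25221


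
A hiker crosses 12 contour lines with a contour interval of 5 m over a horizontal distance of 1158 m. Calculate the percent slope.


elevation change = 12 * 5 = 60 m
slope = 60 / 1158 * 100 = 5.2%

5.2%


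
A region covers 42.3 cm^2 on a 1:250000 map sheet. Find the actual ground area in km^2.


ground_area = 42.3 * (250000/100)^2 = 264375000.0 m^2 = 264.375 km^2

264.375 km^2


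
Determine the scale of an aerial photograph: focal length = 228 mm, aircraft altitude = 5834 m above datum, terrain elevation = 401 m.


scale = f / (H - h) = 228 mm / 5433 m = 228 / 5433000 = 1:23829

1:23829


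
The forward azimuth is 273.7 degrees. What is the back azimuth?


back azimuth = (273.7 + 180) mod 360 = 93.7 degrees

93.7 degrees


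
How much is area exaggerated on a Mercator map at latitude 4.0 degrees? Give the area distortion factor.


area_distortion = 1/cos^2(4.0) = 1.005

1.005


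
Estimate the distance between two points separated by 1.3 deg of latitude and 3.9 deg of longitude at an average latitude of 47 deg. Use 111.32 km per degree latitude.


dlat_km = 1.3 * 111.32 = 144.716
dlon_km = 3.9 * 111.32 * cos(47) ≈ 296.088
dist = sqrt(144.716^2 + 296.088^2) ≈ 329.6 km

329.6 km


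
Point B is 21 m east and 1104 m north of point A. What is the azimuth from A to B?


az = atan2(21, 1104) = 1.1 deg
adjusted to 0-360: 1.1 degrees

1.1 degrees


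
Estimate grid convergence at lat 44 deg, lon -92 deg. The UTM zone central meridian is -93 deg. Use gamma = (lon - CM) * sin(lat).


gamma = (-92 - -93) * sin(44) = 1 * 0.694658 = 0.695 degrees

0.695 degrees


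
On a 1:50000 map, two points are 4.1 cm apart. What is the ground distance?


ground = 4.1 cm * 50000 / 100 = 2050.0 m = 2.05 km

2.05 km


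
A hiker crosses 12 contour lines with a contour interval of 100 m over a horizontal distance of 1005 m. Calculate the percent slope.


elevation change = 12 * 100 = 1200 m
slope = 1200 / 1005 * 100 = 119.4%

119.4%


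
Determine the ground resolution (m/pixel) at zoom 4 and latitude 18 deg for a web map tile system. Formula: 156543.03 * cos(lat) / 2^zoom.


res = 156543.03 * cos(18) / 2^4 = 156543.03 * 0.95105652 / 16 = 9305.08 m/pixel

9305.08 m/pixel


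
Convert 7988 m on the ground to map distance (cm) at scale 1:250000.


map_cm = 7988 * 100 / 250000 = 3.1952 cm ≈ 3.2 cm

3.2 cm


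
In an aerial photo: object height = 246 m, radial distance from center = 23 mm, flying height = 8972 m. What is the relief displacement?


d = h * r / H = 246 * 23 / 8972 = 0.63 mm

0.63 mm


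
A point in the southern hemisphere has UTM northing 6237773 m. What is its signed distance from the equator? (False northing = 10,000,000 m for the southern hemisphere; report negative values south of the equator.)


For southern: actual = 6237773 - 10000000 = -3762227 m

-3762227 m


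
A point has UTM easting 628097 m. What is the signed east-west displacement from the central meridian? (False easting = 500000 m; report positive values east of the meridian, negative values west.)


displacement = 628097 - 500000 = 128097 m

128097 m


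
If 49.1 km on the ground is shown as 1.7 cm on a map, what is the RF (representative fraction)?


ground = 49.1 km = 4910000 cm; RF denominator = ground / map = 4910000 / 1.7 ≈ 2888235; RF = 1:2888235

1:2888235


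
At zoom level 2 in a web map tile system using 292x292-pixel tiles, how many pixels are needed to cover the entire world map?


tiles per axis = 2^2 = 4
total tiles = 4^2 = 16
pixels per axis = 4 * 292 = 1168
total pixels = 1168^2 = 1364224

1364224 pixels


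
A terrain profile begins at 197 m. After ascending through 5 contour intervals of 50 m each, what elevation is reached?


elevation = 197 + 5 * 50 = 447 m

447 m


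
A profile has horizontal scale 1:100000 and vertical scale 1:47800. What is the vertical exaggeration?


VE = horizontal_scale / vertical_scale = 100000 / 47800 ≈ 2.1

2.1x


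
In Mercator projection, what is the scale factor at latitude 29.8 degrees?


SF = 1 / cos(29.8) = 1 / 0.867765 = 1.152

1.152


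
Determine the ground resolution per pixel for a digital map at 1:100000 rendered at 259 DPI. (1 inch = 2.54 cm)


pixel_cm = 2.54 / 259 ≈ 0.009807 cm
ground = pixel_cm * 100000 / 100 = 2.54 * 100000 / (259 * 100) = 254000 / 25900 ≈ 9.81 m

9.81 m


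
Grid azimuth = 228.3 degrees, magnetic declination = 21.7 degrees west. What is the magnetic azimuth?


magnetic azimuth = grid azimuth - declination (east +ve)
mag_az = 228.3 - -21.7 = 250.0 degrees

250.0 degrees


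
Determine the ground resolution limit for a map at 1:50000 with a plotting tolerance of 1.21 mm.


ground = 1.21 mm * 50000 / 1000 = 60.5 m

60.5 m


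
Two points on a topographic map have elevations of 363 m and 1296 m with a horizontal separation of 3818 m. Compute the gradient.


gradient = (1296 - 363) / 3818 = 933 / 3818 = 0.2444

0.2444


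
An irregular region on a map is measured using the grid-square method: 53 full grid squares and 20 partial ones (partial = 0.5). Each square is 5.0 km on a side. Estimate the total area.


effective squares = 53 + 20 * 0.5 = 63.0
area = 63.0 * 25.0 = 1575.0 km^2

1575.0 km^2


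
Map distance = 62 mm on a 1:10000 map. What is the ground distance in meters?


ground = 62 mm * 10000 / 1000 = 620.0 m

620.0 m


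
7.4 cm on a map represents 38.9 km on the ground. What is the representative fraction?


ground = 38.9 km = 3890000 cm; RF denominator = ground / map = 3890000 / 7.4 ≈ 525676; RF = 1:525676

1:525676


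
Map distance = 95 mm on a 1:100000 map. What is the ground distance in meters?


ground = 95 mm * 100000 / 1000 = 9500.0 m

9500.0 m


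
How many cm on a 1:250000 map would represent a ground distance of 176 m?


map_cm = 176 * 100 / 250000 = 0.0704 cm ≈ 0.07 cm

0.07 cm


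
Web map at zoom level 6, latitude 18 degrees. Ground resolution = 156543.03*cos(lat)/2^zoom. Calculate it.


res = 156543.03 * cos(18) / 2^6 = 156543.03 * 0.95105652 / 64 = 2326.27 m/pixel

2326.27 m/pixel


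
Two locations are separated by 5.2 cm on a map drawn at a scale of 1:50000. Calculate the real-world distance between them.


ground = 5.2 cm * 50000 / 100 = 2600.0 m = 2.6 km

2.6 km


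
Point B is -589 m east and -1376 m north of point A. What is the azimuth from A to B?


az = atan2(-589, -1376) = -156.8 deg
adjusted to 0-360: 203.2 degrees

203.2 degrees


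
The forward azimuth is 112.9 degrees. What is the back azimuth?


back azimuth = (112.9 + 180) mod 360 = 292.9 degrees

292.9 degrees


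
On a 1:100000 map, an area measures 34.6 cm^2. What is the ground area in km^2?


ground_area = 34.6 * (100000/100)^2 = 34600000.0 m^2 = 34.6 km^2

34.6 km^2


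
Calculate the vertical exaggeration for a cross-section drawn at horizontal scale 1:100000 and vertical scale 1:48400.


VE = horizontal_scale / vertical_scale = 100000 / 48400 ≈ 2.1

2.1x


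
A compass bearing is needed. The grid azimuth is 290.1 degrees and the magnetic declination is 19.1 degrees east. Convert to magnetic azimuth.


magnetic azimuth = grid azimuth - declination (east +ve)
mag_az = 290.1 - 19.1 = 271.0 degrees

271.0 degrees


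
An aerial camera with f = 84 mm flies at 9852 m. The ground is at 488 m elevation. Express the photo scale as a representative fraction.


scale = f / (H - h) = 84 mm / 9364 m = 84 / 9364000 = 1:111476

1:111476


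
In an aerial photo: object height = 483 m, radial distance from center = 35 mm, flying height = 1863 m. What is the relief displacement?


d = h * r / H = 483 * 35 / 1863 = 9.07 mm

9.07 mm


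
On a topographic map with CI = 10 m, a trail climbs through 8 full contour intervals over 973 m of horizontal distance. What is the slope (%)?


elevation change = 8 * 10 = 80 m
slope = 80 / 973 * 100 = 8.2%

8.2%


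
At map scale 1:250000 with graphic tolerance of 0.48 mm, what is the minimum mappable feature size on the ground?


ground = 0.48 mm * 250000 / 1000 = 120.0 m

120.0 m


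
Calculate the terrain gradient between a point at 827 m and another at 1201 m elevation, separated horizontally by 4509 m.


gradient = (1201 - 827) / 4509 = 374 / 4509 = 0.0829

0.0829


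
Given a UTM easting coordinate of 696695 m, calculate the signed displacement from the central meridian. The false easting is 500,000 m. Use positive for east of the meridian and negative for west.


displacement = 696695 - 500000 = 196695 m

196695 m


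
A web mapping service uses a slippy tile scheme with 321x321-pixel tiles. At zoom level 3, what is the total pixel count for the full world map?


tiles per axis = 2^3 = 8
total tiles = 8^2 = 64
pixels per axis = 8 * 321 = 2568
total pixels = 2568^2 = 6594624

6594624 pixels


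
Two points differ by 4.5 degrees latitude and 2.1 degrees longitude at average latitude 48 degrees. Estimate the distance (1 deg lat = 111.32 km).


dlat_km = 4.5 * 111.32 = 500.94
dlon_km = 2.1 * 111.32 * cos(48) ≈ 156.424
dist = sqrt(500.94^2 + 156.424^2) ≈ 524.8 km

524.8 km


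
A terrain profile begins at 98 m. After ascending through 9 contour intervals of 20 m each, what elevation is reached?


elevation = 98 + 9 * 20 = 278 m

278 m


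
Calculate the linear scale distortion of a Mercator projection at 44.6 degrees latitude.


SF = 1 / cos(44.6) = 1 / 0.712026 = 1.404

1.404


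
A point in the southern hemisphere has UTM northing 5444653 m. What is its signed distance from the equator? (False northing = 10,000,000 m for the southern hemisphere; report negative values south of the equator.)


For southern: actual = 5444653 - 10000000 = -4555347 m

-4555347 m


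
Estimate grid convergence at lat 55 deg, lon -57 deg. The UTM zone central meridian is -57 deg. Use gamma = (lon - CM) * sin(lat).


gamma = (-57 - -57) * sin(55) = 0 * 0.819152 = 0.0 degrees

0.0 degrees


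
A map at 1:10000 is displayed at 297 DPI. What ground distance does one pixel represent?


pixel_cm = 2.54 / 297 ≈ 0.008552 cm
ground = pixel_cm * 10000 / 100 = 2.54 * 10000 / (297 * 100) = 25400 / 29700 ≈ 0.86 m

0.86 m


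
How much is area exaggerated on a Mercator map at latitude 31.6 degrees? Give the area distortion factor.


area_distortion = 1/cos^2(31.6) = 1.378

1.378


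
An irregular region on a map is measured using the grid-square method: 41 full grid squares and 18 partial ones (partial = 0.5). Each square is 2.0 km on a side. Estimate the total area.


effective squares = 41 + 18 * 0.5 = 50.0
area = 50.0 * 4.0 = 200.0 km^2

200.0 km^2


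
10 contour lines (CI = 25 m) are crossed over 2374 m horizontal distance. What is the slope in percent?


elevation change = 10 * 25 = 250 m
slope = 250 / 2374 * 100 = 10.5%

10.5%


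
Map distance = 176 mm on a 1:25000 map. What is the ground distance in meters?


ground = 176 mm * 25000 / 1000 = 4400.0 m

4400.0 m


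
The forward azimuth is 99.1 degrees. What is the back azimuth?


back azimuth = (99.1 + 180) mod 360 = 279.1 degrees

279.1 degrees


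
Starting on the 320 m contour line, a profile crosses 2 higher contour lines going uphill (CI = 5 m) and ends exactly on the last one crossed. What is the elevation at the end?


elevation = 320 + 2 * 5 = 330 m

330 m


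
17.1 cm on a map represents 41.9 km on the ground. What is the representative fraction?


ground = 41.9 km = 4190000 cm; RF denominator = ground / map = 4190000 / 17.1 ≈ 245029; RF = 1:245029

1:245029


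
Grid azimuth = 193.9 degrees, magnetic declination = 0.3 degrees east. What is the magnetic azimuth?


magnetic azimuth = grid azimuth - declination (east +ve)
mag_az = 193.9 - 0.3 = 193.6 degrees

193.6 degrees


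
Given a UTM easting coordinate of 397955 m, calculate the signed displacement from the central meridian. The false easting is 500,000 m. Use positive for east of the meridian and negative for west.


displacement = 397955 - 500000 = -102045 m

-102045 m


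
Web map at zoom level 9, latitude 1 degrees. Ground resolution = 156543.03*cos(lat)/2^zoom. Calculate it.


res = 156543.03 * cos(1) / 2^9 = 156543.03 * 0.9998477 / 512 = 305.7 m/pixel

305.7 m/pixel


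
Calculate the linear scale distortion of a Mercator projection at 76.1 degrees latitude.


SF = 1 / cos(76.1) = 1 / 0.240228 = 4.163

4.163


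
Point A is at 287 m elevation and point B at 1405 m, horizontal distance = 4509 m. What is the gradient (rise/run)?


gradient = (1405 - 287) / 4509 = 1118 / 4509 = 0.2479

0.2479


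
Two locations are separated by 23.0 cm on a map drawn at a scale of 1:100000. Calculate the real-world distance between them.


ground = 23.0 cm * 100000 / 100 = 23000.0 m = 23.0 km

23.0 km


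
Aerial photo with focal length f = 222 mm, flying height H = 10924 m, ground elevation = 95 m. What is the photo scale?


scale = f / (H - h) = 222 mm / 10829 m = 222 / 10829000 = 1:48779

1:48779


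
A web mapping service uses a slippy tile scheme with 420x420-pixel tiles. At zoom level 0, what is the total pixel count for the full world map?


tiles per axis = 2^0 = 1
total tiles = 1^2 = 1
pixels per axis = 1 * 420 = 420
total pixels = 420^2 = 176400

176400 pixels


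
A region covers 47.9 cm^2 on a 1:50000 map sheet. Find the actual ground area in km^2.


ground_area = 47.9 * (50000/100)^2 = 11975000.0 m^2 = 11.975 km^2

11.975 km^2


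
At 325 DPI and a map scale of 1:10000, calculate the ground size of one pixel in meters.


pixel_cm = 2.54 / 325 ≈ 0.007815 cm
ground = pixel_cm * 10000 / 100 = 2.54 * 10000 / (325 * 100) = 25400 / 32500 ≈ 0.78 m

0.78 m


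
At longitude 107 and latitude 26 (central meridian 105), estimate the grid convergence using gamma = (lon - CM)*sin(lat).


gamma = (107 - 105) * sin(26) = 2 * 0.438371 = 0.877 degrees

0.877 degrees


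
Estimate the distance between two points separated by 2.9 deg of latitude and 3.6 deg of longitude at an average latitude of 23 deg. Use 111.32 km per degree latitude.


dlat_km = 2.9 * 111.32 = 322.828
dlon_km = 3.6 * 111.32 * cos(23) ≈ 368.894
dist = sqrt(322.828^2 + 368.894^2) ≈ 490.2 km

490.2 km


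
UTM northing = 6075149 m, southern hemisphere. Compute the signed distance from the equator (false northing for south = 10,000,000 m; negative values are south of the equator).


For southern: actual = 6075149 - 10000000 = -3924851 m

-3924851 m


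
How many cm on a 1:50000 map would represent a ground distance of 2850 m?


map_cm = 2850 * 100 / 50000 = 5.7 cm

5.7 cm


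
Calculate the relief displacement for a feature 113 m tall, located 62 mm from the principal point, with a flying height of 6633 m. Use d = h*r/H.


d = h * r / H = 113 * 62 / 6633 = 1.06 mm

1.06 mm


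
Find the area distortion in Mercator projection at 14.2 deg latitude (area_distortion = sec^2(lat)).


area_distortion = 1/cos^2(14.2) = 1.064

1.064


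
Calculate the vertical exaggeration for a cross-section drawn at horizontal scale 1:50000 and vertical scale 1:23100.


VE = horizontal_scale / vertical_scale = 50000 / 23100 ≈ 2.2

2.2x


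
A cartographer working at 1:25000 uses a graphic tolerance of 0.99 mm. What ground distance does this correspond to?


ground = 0.99 mm * 25000 / 1000 = 24.75 m

24.75 m


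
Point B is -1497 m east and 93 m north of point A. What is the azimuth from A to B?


az = atan2(-1497, 93) = -86.4 deg
adjusted to 0-360: 273.6 degrees

273.6 degrees


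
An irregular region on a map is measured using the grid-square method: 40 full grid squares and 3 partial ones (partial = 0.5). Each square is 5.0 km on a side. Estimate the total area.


effective squares = 40 + 3 * 0.5 = 41.5
area = 41.5 * 25.0 = 1037.5 km^2

1037.5 km^2


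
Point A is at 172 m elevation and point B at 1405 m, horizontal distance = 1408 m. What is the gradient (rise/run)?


gradient = (1405 - 172) / 1408 = 1233 / 1408 = 0.8757

0.8757


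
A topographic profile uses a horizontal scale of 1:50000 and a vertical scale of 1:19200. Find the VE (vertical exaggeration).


VE = horizontal_scale / vertical_scale = 50000 / 19200 ≈ 2.6

2.6x


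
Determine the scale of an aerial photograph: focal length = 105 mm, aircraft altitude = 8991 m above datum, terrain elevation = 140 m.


scale = f / (H - h) = 105 mm / 8851 m = 105 / 8851000 = 1:84295

1:84295


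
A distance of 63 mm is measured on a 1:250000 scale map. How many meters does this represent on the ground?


ground = 63 mm * 250000 / 1000 = 15750.0 m

15750.0 m


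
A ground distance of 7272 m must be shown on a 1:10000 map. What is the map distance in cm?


map_cm = 7272 * 100 / 10000 = 72.72 cm

72.72 cm


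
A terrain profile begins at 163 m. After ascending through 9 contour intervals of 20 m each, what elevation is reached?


elevation = 163 + 9 * 20 = 343 m

343 m


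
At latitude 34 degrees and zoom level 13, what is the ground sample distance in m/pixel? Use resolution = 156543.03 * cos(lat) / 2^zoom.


res = 156543.03 * cos(34) / 2^13 = 156543.03 * 0.82903757 / 8192 = 15.84 m/pixel

15.84 m/pixel


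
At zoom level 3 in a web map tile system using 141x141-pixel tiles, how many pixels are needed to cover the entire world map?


tiles per axis = 2^3 = 8
total tiles = 8^2 = 64
pixels per axis = 8 * 141 = 1128
total pixels = 1128^2 = 1272384

1272384 pixels


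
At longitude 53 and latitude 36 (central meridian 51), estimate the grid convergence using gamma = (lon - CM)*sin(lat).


gamma = (53 - 51) * sin(36) = 2 * 0.587785 = 1.176 degrees

1.176 degrees


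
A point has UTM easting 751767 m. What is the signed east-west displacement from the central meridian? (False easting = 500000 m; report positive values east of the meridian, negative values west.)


displacement = 751767 - 500000 = 251767 m

251767 m


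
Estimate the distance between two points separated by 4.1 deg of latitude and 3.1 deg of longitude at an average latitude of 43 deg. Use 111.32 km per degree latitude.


dlat_km = 4.1 * 111.32 = 456.412
dlon_km = 3.1 * 111.32 * cos(43) ≈ 252.384
dist = sqrt(456.412^2 + 252.384^2) ≈ 521.5 km

521.5 km


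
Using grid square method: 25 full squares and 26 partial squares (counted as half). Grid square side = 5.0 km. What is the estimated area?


effective squares = 25 + 26 * 0.5 = 38.0
area = 38.0 * 25.0 = 950.0 km^2

950.0 km^2


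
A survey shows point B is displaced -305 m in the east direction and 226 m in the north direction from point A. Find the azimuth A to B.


az = atan2(-305, 226) = -53.5 deg
adjusted to 0-360: 306.5 degrees

306.5 degrees


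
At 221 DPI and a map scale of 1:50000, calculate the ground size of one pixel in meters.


pixel_cm = 2.54 / 221 ≈ 0.011493 cm
ground = pixel_cm * 50000 / 100 = 2.54 * 50000 / (221 * 100) = 127000 / 22100 ≈ 5.75 m

5.75 m


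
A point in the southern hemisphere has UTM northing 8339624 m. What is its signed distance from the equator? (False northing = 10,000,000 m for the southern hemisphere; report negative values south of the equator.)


For southern: actual = 8339624 - 10000000 = -1660376 m

-1660376 m


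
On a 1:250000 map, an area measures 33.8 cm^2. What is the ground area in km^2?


ground_area = 33.8 * (250000/100)^2 = 211250000.0 m^2 = 211.25 km^2

211.25 km^2


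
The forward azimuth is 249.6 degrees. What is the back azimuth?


back azimuth = (249.6 + 180) mod 360 = 69.6 degrees

69.6 degrees


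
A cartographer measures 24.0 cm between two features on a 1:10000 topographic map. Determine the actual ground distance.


ground = 24.0 cm * 10000 / 100 = 2400.0 m = 2.4 km

2.4 km


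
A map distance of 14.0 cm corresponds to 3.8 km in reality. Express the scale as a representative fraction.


ground = 3.8 km = 380000 cm; RF denominator = ground / map = 380000 / 14.0 ≈ 27143; RF = 1:27143

1:27143


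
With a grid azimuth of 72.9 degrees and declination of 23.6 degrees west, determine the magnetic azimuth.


magnetic azimuth = grid azimuth - declination (east +ve)
mag_az = 72.9 - -23.6 = 96.5 degrees

96.5 degrees


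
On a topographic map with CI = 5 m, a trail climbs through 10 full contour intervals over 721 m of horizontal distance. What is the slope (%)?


elevation change = 10 * 5 = 50 m
slope = 50 / 721 * 100 = 6.9%

6.9%


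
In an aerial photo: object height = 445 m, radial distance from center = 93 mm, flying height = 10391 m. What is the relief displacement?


d = h * r / H = 445 * 93 / 10391 = 3.98 mm

3.98 mm


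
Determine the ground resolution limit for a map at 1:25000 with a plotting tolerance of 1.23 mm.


ground = 1.23 mm * 25000 / 1000 = 30.75 m

30.75 m


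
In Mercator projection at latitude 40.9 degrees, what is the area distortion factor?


area_distortion = 1/cos^2(40.9) = 1.75

1.75


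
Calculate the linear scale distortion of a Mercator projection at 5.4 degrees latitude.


SF = 1 / cos(5.4) = 1 / 0.995562 = 1.004

1.004


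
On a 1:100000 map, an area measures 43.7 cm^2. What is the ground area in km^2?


ground_area = 43.7 * (100000/100)^2 = 43700000.0 m^2 = 43.7 km^2

43.7 km^2


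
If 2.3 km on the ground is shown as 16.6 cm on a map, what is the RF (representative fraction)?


ground = 2.3 km = 230000 cm; RF denominator = ground / map = 230000 / 16.6 ≈ 13855; RF = 1:13855

1:13855


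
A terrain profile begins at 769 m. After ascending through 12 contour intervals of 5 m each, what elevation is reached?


elevation = 769 + 12 * 5 = 829 m

829 m


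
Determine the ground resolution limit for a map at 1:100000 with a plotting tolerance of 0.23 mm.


ground = 0.23 mm * 100000 / 1000 = 23.0 m

23.0 m


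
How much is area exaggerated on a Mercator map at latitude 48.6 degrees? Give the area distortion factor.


area_distortion = 1/cos^2(48.6) = 2.287

2.287


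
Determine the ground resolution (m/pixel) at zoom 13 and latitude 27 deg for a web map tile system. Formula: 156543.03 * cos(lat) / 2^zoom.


res = 156543.03 * cos(27) / 2^13 = 156543.03 * 0.89100652 / 8192 = 17.03 m/pixel

17.03 m/pixel


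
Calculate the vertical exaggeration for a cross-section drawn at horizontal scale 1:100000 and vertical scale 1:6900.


VE = horizontal_scale / vertical_scale = 100000 / 6900 ≈ 14.5

14.5x


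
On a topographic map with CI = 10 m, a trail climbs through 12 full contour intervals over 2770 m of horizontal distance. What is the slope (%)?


elevation change = 12 * 10 = 120 m
slope = 120 / 2770 * 100 = 4.3%

4.3%


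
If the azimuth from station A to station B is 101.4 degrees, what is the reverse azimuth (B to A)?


back azimuth = (101.4 + 180) mod 360 = 281.4 degrees

281.4 degrees


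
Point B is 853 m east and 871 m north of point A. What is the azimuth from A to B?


az = atan2(853, 871) = 44.4 deg
adjusted to 0-360: 44.4 degrees

44.4 degrees


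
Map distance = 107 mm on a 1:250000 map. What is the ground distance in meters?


ground = 107 mm * 250000 / 1000 = 26750.0 m

26750.0 m


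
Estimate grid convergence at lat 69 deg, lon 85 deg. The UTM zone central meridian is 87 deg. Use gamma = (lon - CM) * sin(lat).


gamma = (85 - 87) * sin(69) = -2 * 0.93358 = -1.867 degrees

-1.867 degrees


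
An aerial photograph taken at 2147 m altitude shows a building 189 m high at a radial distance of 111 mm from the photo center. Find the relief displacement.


d = h * r / H = 189 * 111 / 2147 = 9.77 mm

9.77 mm


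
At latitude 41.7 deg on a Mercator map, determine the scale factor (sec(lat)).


SF = 1 / cos(41.7) = 1 / 0.746638 = 1.339

1.339


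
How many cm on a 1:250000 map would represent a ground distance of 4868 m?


map_cm = 4868 * 100 / 250000 = 1.9472 cm ≈ 1.95 cm

1.95 cm


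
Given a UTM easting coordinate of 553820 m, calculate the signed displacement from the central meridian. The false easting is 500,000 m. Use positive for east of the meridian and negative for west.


displacement = 553820 - 500000 = 53820 m

53820 m


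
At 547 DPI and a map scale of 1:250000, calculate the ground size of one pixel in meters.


pixel_cm = 2.54 / 547 ≈ 0.004644 cm
ground = pixel_cm * 250000 / 100 = 2.54 * 250000 / (547 * 100) = 635000 / 54700 ≈ 11.61 m

11.61 m


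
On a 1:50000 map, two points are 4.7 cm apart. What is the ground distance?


ground = 4.7 cm * 50000 / 100 = 2350.0 m = 2.35 km

2.35 km


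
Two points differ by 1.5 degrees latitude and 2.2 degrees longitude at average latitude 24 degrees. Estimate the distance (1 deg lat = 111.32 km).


dlat_km = 1.5 * 111.32 = 166.98
dlon_km = 2.2 * 111.32 * cos(24) ≈ 223.731
dist = sqrt(166.98^2 + 223.731^2) ≈ 279.2 km

279.2 km


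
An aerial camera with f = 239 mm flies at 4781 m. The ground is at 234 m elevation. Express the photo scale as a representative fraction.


scale = f / (H - h) = 239 mm / 4547 m = 239 / 4547000 = 1:19025

1:19025


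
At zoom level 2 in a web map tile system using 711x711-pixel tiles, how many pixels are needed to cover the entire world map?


tiles per axis = 2^2 = 4
total tiles = 4^2 = 16
pixels per axis = 4 * 711 = 2844
total pixels = 2844^2 = 8088336

8088336 pixels


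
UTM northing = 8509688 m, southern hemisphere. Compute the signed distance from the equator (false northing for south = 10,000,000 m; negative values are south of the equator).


For southern: actual = 8509688 - 10000000 = -1490312 m

-1490312 m


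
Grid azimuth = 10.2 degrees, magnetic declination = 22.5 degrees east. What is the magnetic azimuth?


magnetic azimuth = grid azimuth - declination (east +ve)
mag_az = 10.2 - 22.5 = 347.7 degrees

347.7 degrees


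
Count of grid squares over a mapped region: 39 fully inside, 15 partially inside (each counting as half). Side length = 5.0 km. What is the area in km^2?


effective squares = 39 + 15 * 0.5 = 46.5
area = 46.5 * 25.0 = 1162.5 km^2

1162.5 km^2


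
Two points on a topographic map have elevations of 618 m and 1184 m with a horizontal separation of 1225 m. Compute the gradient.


gradient = (1184 - 618) / 1225 = 566 / 1225 = 0.462

0.462


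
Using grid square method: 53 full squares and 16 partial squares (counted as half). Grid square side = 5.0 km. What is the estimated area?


effective squares = 53 + 16 * 0.5 = 61.0
area = 61.0 * 25.0 = 1525.0 km^2

1525.0 km^2


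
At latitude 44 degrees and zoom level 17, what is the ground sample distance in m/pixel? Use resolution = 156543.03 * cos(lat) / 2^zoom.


res = 156543.03 * cos(44) / 2^17 = 156543.03 * 0.7193398 / 131072 = 0.86 m/pixel

0.86 m/pixel


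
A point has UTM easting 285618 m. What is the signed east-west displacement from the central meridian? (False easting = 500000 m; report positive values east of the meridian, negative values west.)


displacement = 285618 - 500000 = -214382 m

-214382 m


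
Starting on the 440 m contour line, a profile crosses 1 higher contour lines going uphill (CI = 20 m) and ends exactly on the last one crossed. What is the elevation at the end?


elevation = 440 + 1 * 20 = 460 m

460 m


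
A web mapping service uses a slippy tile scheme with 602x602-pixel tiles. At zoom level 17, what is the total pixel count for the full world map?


tiles per axis = 2^17 = 131072
total tiles = 131072^2 = 17179869184
pixels per axis = 131072 * 602 = 78905344
total pixels = 78905344^2 = 6226053311758336

6226053311758336 pixels


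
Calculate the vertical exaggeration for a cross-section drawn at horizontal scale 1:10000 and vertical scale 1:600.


VE = horizontal_scale / vertical_scale = 10000 / 600 ≈ 16.7

16.7x


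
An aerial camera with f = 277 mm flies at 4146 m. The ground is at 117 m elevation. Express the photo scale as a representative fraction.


scale = f / (H - h) = 277 mm / 4029 m = 277 / 4029000 = 1:14545

1:14545


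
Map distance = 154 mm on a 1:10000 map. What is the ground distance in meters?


ground = 154 mm * 10000 / 1000 = 1540.0 m

1540.0 m


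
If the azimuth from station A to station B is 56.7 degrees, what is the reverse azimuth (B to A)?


back azimuth = (56.7 + 180) mod 360 = 236.7 degrees

236.7 degrees


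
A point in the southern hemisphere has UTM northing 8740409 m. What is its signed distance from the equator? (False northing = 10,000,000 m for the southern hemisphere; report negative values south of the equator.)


For southern: actual = 8740409 - 10000000 = -1259591 m

-1259591 m


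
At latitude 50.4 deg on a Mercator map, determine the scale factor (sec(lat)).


SF = 1 / cos(50.4) = 1 / 0.637424 = 1.569

1.569


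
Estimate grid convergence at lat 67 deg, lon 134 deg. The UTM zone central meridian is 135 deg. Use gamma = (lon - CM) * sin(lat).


gamma = (134 - 135) * sin(67) = -1 * 0.920505 = -0.921 degrees

-0.921 degrees


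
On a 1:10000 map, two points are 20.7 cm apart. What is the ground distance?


ground = 20.7 cm * 10000 / 100 = 2070.0 m = 2.07 km

2.07 km


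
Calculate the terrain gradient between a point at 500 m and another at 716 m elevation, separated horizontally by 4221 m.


gradient = (716 - 500) / 4221 = 216 / 4221 = 0.0512

0.0512


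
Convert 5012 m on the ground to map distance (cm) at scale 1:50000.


map_cm = 5012 * 100 / 50000 = 10.024 cm ≈ 10.02 cm

10.02 cm


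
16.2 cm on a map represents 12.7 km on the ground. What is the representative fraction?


ground = 12.7 km = 1270000 cm; RF denominator = ground / map = 1270000 / 16.2 ≈ 78395; RF = 1:78395

1:78395


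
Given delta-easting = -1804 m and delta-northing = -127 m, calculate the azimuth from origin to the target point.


az = atan2(-1804, -127) = -94.0 deg
adjusted to 0-360: 266.0 degrees

266.0 degrees


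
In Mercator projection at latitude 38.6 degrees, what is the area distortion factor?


area_distortion = 1/cos^2(38.6) = 1.637

1.637


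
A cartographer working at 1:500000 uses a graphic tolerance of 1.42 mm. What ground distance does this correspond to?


ground = 1.42 mm * 500000 / 1000 = 710.0 m

710.0 m


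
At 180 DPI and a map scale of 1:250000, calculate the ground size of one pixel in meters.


pixel_cm = 2.54 / 180 ≈ 0.014111 cm
ground = pixel_cm * 250000 / 100 = 2.54 * 250000 / (180 * 100) = 635000 / 18000 ≈ 35.28 m

35.28 m


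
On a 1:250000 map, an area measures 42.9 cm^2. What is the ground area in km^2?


ground_area = 42.9 * (250000/100)^2 = 268125000.0 m^2 = 268.125 km^2

268.125 km^2


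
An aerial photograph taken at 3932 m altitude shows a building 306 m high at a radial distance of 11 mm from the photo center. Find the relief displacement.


d = h * r / H = 306 * 11 / 3932 = 0.86 mm

0.86 mm


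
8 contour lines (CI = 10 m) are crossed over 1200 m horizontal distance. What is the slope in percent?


elevation change = 8 * 10 = 80 m
slope = 80 / 1200 * 100 = 6.7%

6.7%


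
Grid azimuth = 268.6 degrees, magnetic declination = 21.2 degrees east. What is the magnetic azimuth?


magnetic azimuth = grid azimuth - declination (east +ve)
mag_az = 268.6 - 21.2 = 247.4 degrees

247.4 degrees


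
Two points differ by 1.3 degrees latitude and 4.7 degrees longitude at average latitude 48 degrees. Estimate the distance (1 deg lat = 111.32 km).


dlat_km = 1.3 * 111.32 = 144.716
dlon_km = 4.7 * 111.32 * cos(48) ≈ 350.092
dist = sqrt(144.716^2 + 350.092^2) ≈ 378.8 km

378.8 km


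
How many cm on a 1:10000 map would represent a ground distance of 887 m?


map_cm = 887 * 100 / 10000 = 8.87 cm

8.87 cm


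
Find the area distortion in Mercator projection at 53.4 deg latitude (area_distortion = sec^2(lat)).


area_distortion = 1/cos^2(53.4) = 2.813

2.813


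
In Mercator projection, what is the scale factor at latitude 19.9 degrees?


SF = 1 / cos(19.9) = 1 / 0.940288 = 1.064

1.064


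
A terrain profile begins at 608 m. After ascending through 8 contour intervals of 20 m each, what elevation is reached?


elevation = 608 + 8 * 20 = 768 m

768 m


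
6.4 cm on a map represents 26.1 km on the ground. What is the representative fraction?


ground = 26.1 km = 2610000 cm; RF denominator = ground / map = 2610000 / 6.4 ≈ 407813; RF = 1:407813

1:407813


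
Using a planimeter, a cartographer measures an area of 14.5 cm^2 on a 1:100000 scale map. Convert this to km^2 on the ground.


ground_area = 14.5 * (100000/100)^2 = 14500000.0 m^2 = 14.5 km^2

14.5 km^2


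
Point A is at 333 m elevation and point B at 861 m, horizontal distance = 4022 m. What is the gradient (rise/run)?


gradient = (861 - 333) / 4022 = 528 / 4022 = 0.1313

0.1313


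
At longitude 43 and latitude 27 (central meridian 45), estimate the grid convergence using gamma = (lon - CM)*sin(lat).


gamma = (43 - 45) * sin(27) = -2 * 0.45399 = -0.908 degrees

-0.908 degrees


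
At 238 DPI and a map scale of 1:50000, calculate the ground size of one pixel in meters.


pixel_cm = 2.54 / 238 ≈ 0.010672 cm
ground = pixel_cm * 50000 / 100 = 2.54 * 50000 / (238 * 100) = 127000 / 23800 ≈ 5.34 m

5.34 m


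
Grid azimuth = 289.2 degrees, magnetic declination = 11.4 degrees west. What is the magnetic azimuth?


magnetic azimuth = grid azimuth - declination (east +ve)
mag_az = 289.2 - -11.4 = 300.6 degrees

300.6 degrees


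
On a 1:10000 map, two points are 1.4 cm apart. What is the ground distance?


ground = 1.4 cm * 10000 / 100 = 140.0 m

140.0 m


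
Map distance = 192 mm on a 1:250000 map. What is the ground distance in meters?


ground = 192 mm * 250000 / 1000 = 48000.0 m

48000.0 m


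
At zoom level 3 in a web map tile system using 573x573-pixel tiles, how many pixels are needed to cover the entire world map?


tiles per axis = 2^3 = 8
total tiles = 8^2 = 64
pixels per axis = 8 * 573 = 4584
total pixels = 4584^2 = 21013056

21013056 pixels


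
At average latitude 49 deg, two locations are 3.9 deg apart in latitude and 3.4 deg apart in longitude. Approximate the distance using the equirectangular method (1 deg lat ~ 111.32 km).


dlat_km = 3.9 * 111.32 = 434.148
dlon_km = 3.4 * 111.32 * cos(49) ≈ 248.31
dist = sqrt(434.148^2 + 248.31^2) ≈ 500.1 km

500.1 km


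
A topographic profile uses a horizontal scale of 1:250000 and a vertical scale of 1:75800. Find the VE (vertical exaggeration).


VE = horizontal_scale / vertical_scale = 250000 / 75800 ≈ 3.3

3.3x


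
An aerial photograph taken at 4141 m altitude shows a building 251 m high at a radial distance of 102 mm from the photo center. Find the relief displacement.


d = h * r / H = 251 * 102 / 4141 = 6.18 mm

6.18 mm


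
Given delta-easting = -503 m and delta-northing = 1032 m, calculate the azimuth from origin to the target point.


az = atan2(-503, 1032) = -26.0 deg
adjusted to 0-360: 334.0 degrees

334.0 degrees


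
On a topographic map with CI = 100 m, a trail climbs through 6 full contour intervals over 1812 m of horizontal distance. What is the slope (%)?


elevation change = 6 * 100 = 600 m
slope = 600 / 1812 * 100 = 33.1%

33.1%


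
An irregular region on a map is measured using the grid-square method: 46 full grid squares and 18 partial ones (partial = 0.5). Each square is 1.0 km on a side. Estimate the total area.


effective squares = 46 + 18 * 0.5 = 55.0
area = 55.0 * 1.0 = 55.0 km^2

55.0 km^2


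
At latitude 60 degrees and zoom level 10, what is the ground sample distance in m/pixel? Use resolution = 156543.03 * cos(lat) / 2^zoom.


res = 156543.03 * cos(60) / 2^10 = 156543.03 * 0.5 / 1024 = 76.44 m/pixel

76.44 m/pixel


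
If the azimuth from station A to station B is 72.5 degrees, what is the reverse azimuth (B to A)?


back azimuth = (72.5 + 180) mod 360 = 252.5 degrees

252.5 degrees


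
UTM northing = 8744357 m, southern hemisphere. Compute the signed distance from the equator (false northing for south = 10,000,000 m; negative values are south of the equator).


For southern: actual = 8744357 - 10000000 = -1255643 m

-1255643 m


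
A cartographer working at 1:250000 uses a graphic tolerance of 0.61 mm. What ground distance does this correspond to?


ground = 0.61 mm * 250000 / 1000 = 152.5 m

152.5 m


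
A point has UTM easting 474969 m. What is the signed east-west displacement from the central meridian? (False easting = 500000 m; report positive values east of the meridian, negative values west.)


displacement = 474969 - 500000 = -25031 m

-25031 m


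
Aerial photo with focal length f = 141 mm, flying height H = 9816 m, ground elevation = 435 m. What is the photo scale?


scale = f / (H - h) = 141 mm / 9381 m = 141 / 9381000 = 1:66532

1:66532


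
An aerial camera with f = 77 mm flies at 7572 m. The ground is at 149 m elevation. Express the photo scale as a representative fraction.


scale = f / (H - h) = 77 mm / 7423 m = 77 / 7423000 = 1:96403

1:96403


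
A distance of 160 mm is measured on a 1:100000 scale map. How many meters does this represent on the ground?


ground = 160 mm * 100000 / 1000 = 16000.0 m

16000.0 m


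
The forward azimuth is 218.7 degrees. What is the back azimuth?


back azimuth = (218.7 + 180) mod 360 = 38.7 degrees

38.7 degrees


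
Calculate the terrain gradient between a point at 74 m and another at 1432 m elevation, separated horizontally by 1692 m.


gradient = (1432 - 74) / 1692 = 1358 / 1692 = 0.8026

0.8026


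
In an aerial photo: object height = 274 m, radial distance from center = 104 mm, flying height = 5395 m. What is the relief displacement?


d = h * r / H = 274 * 104 / 5395 = 5.28 mm

5.28 mm


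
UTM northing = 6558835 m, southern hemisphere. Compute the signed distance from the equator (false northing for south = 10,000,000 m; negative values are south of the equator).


For southern: actual = 6558835 - 10000000 = -3441165 m

-3441165 m


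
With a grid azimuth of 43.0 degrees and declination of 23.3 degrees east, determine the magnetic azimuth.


magnetic azimuth = grid azimuth - declination (east +ve)
mag_az = 43.0 - 23.3 = 19.7 degrees

19.7 degrees


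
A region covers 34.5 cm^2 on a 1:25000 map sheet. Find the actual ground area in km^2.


ground_area = 34.5 * (25000/100)^2 = 2156250.0 m^2 = 2.15625 km^2 ≈ 2.156 km^2

2.156 km^2


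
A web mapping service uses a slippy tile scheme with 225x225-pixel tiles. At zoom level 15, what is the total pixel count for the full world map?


tiles per axis = 2^15 = 32768
total tiles = 32768^2 = 1073741824
pixels per axis = 32768 * 225 = 7372800
total pixels = 7372800^2 = 54358179840000

54358179840000 pixels
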